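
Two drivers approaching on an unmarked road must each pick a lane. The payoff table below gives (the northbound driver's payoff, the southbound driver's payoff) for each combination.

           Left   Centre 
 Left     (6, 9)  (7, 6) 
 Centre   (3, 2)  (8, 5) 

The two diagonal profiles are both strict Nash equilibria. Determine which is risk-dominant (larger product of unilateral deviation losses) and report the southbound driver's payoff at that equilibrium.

At both Left: the northbound driver loses 6 − 3 = 3 by deviating; the southbound driver loses 9 − 6 = 3. Product = 3·3 = 9.
At both Centre: the northbound driver loses 8 − 7 = 1 by deviating; the southbound driver loses 5 − 2 = 3. Product = 1·3 = 3.
9 > 3, so both Left is risk-dominant. The southbound driver's payoff there is 9.

9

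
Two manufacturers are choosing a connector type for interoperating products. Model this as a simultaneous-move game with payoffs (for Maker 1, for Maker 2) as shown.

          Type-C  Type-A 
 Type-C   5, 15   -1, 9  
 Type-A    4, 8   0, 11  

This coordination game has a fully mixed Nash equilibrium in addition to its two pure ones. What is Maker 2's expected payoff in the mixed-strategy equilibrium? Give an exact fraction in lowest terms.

Maker 1 mixes with probability p on Type-C, chosen so Maker 2 is indifferent: 15p + 8(1−p) = 9p + 11(1−p) gives p = 1/3.
Maker 2's expected payoff is 15·1/3 + 8·2/3 = 31/3.

31/3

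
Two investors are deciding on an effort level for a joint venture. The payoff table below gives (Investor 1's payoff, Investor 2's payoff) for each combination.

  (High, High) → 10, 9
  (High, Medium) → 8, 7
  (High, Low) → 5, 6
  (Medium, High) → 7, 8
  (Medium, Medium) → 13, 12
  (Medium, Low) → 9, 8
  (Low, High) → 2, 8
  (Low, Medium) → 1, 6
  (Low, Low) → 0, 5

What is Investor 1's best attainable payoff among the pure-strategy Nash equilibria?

13

Both High is a pure NE (Investor 1: 10 ≥ 7; Investor 2: 9 ≥ 7). Investor 1 gets 10.
Both Medium is a pure NE (Investor 1: 13 ≥ 8; Investor 2: 12 ≥ 8). Investor 1 gets 13.
Every other cell has a profitable deviation for at least one player. Highest of {10, 13} is 13.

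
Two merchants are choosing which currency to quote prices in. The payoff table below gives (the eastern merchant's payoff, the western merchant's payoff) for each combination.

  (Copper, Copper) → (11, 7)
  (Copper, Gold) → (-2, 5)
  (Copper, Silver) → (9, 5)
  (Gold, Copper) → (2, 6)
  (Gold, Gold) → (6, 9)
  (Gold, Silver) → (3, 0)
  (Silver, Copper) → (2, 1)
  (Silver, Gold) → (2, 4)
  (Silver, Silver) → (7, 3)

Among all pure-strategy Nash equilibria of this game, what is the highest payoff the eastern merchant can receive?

Both Copper is a pure NE (the eastern merchant: 11 ≥ 2; the western merchant: 7 ≥ 5). The eastern merchant gets 11.
Both Gold is a pure NE (the eastern merchant: 6 ≥ 2; the western merchant: 9 ≥ 6). The eastern merchant gets 6.
Every other cell has a profitable deviation for at least one player. Highest of {11, 6} is 11.

11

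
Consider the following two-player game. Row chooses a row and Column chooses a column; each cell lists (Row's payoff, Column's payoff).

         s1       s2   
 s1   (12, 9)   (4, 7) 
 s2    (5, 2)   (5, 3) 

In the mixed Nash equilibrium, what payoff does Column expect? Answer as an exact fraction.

Row mixes with probability p on s1, chosen so Column is indifferent: 9p + 2(1−p) = 7p + 3(1−p) gives p = 1/3.
Column's expected payoff is 9·1/3 + 2·2/3 = 13/3.

13/3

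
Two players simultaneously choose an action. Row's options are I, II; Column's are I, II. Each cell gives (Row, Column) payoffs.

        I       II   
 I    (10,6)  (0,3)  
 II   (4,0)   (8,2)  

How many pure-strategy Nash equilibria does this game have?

2

Both I: Row gets 10 (best alternative 4); Column gets 6 (best alternative 3). Neither deviates — NE.
Both II: Row gets 8 (best alternative 0); Column gets 2 (best alternative 0). Neither deviates — NE.
(II, I) is not a NE: Row would switch to I (10 > 4).
No other cell survives both best-response checks, so there are 2 pure NE.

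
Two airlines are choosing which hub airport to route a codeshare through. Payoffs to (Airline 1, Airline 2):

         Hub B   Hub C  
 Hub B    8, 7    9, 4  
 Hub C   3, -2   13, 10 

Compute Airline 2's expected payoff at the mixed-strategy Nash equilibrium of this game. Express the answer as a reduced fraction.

26/5

Airline 1 mixes with probability p on Hub B, chosen so Airline 2 is indifferent: 7p + (-2)(1−p) = 4p + 10(1−p) gives p = 4/5.
Airline 2's expected payoff is 7·4/5 + (-2)·1/5 = 26/5.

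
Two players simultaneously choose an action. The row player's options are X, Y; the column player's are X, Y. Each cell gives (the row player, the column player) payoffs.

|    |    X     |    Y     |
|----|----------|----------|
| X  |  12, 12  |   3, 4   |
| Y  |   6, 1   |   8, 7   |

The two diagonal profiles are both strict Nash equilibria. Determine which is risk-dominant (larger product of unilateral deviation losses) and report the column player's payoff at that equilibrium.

At both X: the row player loses 12 − 6 = 6 by deviating; the column player loses 12 − 4 = 8. Product = 6·8 = 48.
At both Y: the row player loses 8 − 3 = 5 by deviating; the column player loses 7 − 1 = 6. Product = 5·6 = 30.
48 > 30, so both X is risk-dominant. The column player's payoff there is 12.

12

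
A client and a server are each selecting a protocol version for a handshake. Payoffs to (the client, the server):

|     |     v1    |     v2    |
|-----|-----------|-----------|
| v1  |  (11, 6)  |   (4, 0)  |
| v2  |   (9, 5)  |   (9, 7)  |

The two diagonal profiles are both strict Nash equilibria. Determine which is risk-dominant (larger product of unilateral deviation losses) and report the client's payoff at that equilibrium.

At both v1: the client loses 11 − 9 = 2 by deviating; the server loses 6 − 0 = 6. Product = 2·6 = 12.
At both v2: the client loses 9 − 4 = 5 by deviating; the server loses 7 − 5 = 2. Product = 5·2 = 10.
12 > 10, so both v1 is risk-dominant. The client's payoff there is 11.

11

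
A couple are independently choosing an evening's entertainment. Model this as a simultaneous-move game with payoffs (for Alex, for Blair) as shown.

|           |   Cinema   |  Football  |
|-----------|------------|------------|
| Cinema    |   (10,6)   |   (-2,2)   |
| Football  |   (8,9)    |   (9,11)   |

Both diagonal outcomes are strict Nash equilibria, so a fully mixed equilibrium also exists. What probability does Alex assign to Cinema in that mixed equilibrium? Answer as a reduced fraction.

1/3

Alex's mix p on Cinema must make Blair indifferent between Cinema and Football.
Blair's payoff from Cinema: 6p + 9(1−p). From Football: 2p + 11(1−p).
Set equal: 4p = 2(1−p) → p = 2/6 = 1/3.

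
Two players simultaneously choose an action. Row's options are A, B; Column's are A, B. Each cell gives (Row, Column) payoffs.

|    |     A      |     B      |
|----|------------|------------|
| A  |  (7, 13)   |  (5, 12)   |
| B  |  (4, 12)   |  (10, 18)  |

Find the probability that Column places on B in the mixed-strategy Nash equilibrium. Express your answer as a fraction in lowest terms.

3/8

Column's mix q on A must make Row indifferent between A and B.
Row's payoff from A: 7q + 5(1−q). From B: 4q + 10(1−q).
Set equal: 3q = 5(1−q) → q = 5/8.
Probability on B is 1 − 5/8 = 3/8.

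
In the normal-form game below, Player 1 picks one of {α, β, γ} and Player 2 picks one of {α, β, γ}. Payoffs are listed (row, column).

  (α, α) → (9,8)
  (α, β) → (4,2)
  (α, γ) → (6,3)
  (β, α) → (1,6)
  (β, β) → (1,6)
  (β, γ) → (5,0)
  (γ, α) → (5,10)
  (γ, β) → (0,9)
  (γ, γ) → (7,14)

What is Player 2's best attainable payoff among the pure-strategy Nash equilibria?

14

Both α is a pure NE (Player 1: 9 ≥ 5; Player 2: 8 ≥ 3). Player 2 gets 8.
Both γ is a pure NE (Player 1: 7 ≥ 6; Player 2: 14 ≥ 10). Player 2 gets 14.
Every other cell has a profitable deviation for at least one player. Highest of {8, 14} is 14.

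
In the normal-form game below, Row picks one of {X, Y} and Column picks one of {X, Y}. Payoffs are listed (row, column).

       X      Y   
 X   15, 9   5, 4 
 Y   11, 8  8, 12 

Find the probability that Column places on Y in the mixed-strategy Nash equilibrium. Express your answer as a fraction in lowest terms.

4/7

Column's mix q on X must make Row indifferent between X and Y.
Row's payoff from X: 15q + 5(1−q). From Y: 11q + 8(1−q).
Set equal: 4q = 3(1−q) → q = 3/7.
Probability on Y is 1 − 3/7 = 4/7.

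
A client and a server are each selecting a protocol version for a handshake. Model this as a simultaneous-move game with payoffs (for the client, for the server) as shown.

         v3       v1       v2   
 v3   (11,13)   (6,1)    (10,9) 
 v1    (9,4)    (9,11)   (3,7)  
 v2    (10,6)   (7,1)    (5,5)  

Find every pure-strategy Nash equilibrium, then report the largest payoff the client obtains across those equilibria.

11

Both v3 is a pure NE (the client: 11 ≥ 10; the server: 13 ≥ 9). The client gets 11.
Both v1 is a pure NE (the client: 9 ≥ 7; the server: 11 ≥ 7). The client gets 9.
Every other cell has a profitable deviation for at least one player. Highest of {11, 9} is 11.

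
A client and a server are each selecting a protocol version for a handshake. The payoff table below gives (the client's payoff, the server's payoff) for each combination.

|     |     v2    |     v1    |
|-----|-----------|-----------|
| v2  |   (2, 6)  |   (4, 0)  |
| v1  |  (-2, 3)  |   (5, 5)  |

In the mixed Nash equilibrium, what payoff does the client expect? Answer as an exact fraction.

The server mixes with probability q on v2, chosen so the client is indifferent: 2q + 4(1−q) = (-2)q + 5(1−q) gives q = 1/5.
The client's expected payoff (from either row, since indifferent) is 2·1/5 + 4·4/5 = 18/5.

18/5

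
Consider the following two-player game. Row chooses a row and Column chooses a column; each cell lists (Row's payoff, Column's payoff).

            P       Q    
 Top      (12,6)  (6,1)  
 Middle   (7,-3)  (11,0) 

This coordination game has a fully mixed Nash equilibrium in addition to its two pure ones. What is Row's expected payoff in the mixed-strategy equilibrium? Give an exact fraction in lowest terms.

9

Column mixes with probability q on P, chosen so Row is indifferent: 12q + 6(1−q) = 7q + 11(1−q) gives q = 1/2.
Row's expected payoff (from either row, since indifferent) is 12·1/2 + 6·1/2 = 9.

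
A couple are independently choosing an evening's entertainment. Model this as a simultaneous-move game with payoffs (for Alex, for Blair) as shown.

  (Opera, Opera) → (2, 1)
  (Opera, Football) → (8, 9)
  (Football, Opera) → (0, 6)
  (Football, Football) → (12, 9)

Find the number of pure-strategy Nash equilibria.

Both Football: Alex gets 12 (best alternative 8); Blair gets 9 (best alternative 6). Neither deviates — NE.
Both Opera is not a NE: Blair would switch to Football (9 > 1).
No other cell survives both best-response checks, so there is 1 pure NE.

1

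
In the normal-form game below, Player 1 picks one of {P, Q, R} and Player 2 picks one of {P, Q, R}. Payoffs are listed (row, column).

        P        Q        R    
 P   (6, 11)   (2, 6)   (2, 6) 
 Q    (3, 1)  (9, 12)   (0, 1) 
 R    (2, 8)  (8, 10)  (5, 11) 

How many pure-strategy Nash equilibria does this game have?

Both P: Player 1 gets 6 (best alternative 3); Player 2 gets 11 (best alternative 6). Neither deviates — NE.
Both Q: Player 1 gets 9 (best alternative 8); Player 2 gets 12 (best alternative 1). Neither deviates — NE.
Both R: Player 1 gets 5 (best alternative 2); Player 2 gets 11 (best alternative 10). Neither deviates — NE.
(Q, P) is not a NE: Player 1 would switch to P (6 > 3).
No other cell survives both best-response checks, so there are 3 pure NE.

3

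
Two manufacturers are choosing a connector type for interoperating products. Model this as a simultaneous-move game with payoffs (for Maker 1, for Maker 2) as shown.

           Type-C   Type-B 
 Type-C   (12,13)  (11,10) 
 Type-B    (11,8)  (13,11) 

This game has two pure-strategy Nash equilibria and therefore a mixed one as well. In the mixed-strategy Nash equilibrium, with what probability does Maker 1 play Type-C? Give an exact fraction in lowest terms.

Maker 1's mix p on Type-C must make Maker 2 indifferent between Type-C and Type-B.
Maker 2's payoff from Type-C: 13p + 8(1−p). From Type-B: 10p + 11(1−p).
Set equal: 3p = 3(1−p) → p = 3/6 = 1/2.

1/2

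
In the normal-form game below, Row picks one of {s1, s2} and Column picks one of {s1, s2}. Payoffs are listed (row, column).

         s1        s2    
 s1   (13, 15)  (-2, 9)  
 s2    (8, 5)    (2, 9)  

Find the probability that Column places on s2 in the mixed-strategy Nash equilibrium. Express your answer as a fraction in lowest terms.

5/9

Column's mix q on s1 must make Row indifferent between s1 and s2.
Row's payoff from s1: 13q + (-2)(1−q). From s2: 8q + 2(1−q).
Set equal: 5q = 4(1−q) → q = 4/9.
Probability on s2 is 1 − 4/9 = 5/9.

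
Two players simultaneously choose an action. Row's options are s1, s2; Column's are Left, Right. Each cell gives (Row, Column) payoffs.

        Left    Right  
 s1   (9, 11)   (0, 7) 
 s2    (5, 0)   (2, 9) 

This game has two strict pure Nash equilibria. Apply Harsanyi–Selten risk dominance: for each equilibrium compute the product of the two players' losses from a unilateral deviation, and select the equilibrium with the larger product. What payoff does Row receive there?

At (s1, Left): Row loses 9 − 5 = 4 by deviating; Column loses 11 − 7 = 4. Product = 4·4 = 16.
At (s2, Right): Row loses 2 − 0 = 2 by deviating; Column loses 9 − 0 = 9. Product = 2·9 = 18.
18 > 16, so (s2, Right) is risk-dominant. Row's payoff there is 2.

2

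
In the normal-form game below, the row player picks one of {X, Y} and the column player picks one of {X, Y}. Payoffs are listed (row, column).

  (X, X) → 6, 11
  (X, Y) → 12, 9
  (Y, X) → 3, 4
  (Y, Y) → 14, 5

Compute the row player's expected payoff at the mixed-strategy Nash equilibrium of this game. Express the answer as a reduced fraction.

48/5

The column player mixes with probability q on X, chosen so the row player is indifferent: 6q + 12(1−q) = 3q + 14(1−q) gives q = 2/5.
The row player's expected payoff (from either row, since indifferent) is 6·2/5 + 12·3/5 = 48/5.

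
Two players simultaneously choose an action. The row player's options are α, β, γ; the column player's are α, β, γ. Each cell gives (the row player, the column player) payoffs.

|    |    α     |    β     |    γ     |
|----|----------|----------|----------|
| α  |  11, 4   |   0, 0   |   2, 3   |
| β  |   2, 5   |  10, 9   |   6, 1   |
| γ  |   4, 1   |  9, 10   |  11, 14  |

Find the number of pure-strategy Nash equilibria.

Both α: the row player gets 11 (best alternative 4); the column player gets 4 (best alternative 3). Neither deviates — NE.
Both β: the row player gets 10 (best alternative 9); the column player gets 9 (best alternative 5). Neither deviates — NE.
Both γ: the row player gets 11 (best alternative 6); the column player gets 14 (best alternative 10). Neither deviates — NE.
(α, β) is not a NE: the row player would switch to β (10 > 0).
No other cell survives both best-response checks, so there are 3 pure NE.

3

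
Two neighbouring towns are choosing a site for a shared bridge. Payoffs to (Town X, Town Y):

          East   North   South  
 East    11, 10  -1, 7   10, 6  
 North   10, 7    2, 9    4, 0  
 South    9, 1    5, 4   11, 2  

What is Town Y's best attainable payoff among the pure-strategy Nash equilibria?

Both East is a pure NE (Town X: 11 ≥ 10; Town Y: 10 ≥ 7). Town Y gets 10.
(South, North) is a pure NE (Town X: 5 ≥ 2; Town Y: 4 ≥ 2). Town Y gets 4.
Every other cell has a profitable deviation for at least one player. Highest of {10, 4} is 10.

10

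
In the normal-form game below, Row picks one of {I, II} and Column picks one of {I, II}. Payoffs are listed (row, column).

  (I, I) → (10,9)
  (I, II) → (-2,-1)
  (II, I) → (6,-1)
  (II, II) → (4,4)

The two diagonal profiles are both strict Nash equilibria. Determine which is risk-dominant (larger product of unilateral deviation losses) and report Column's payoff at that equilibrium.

At both I: Row loses 10 − 6 = 4 by deviating; Column loses 9 − (-1) = 10. Product = 4·10 = 40.
At both II: Row loses 4 − (-2) = 6 by deviating; Column loses 4 − (-1) = 5. Product = 6·5 = 30.
40 > 30, so both I is risk-dominant. Column's payoff there is 9.

9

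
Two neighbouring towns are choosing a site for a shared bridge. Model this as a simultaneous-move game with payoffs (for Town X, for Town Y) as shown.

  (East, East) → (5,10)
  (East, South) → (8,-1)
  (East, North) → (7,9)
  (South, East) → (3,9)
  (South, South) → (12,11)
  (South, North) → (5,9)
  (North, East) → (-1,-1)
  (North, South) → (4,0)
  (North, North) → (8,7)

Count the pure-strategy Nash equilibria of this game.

3

Both East: Town X gets 5 (best alternative 3); Town Y gets 10 (best alternative 9). Neither deviates — NE.
Both South: Town X gets 12 (best alternative 8); Town Y gets 11 (best alternative 9). Neither deviates — NE.
Both North: Town X gets 8 (best alternative 7); Town Y gets 7 (best alternative 0). Neither deviates — NE.
(South, North) is not a NE: Town X would switch to North (8 > 5).
No other cell survives both best-response checks, so there are 3 pure NE.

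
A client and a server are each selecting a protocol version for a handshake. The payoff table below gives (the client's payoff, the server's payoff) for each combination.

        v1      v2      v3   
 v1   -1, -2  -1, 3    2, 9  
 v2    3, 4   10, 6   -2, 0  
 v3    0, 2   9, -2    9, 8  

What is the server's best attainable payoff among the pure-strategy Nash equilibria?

Both v2 is a pure NE (the client: 10 ≥ 9; the server: 6 ≥ 4). The server gets 6.
Both v3 is a pure NE (the client: 9 ≥ 2; the server: 8 ≥ 2). The server gets 8.
Every other cell has a profitable deviation for at least one player. Highest of {6, 8} is 8.

8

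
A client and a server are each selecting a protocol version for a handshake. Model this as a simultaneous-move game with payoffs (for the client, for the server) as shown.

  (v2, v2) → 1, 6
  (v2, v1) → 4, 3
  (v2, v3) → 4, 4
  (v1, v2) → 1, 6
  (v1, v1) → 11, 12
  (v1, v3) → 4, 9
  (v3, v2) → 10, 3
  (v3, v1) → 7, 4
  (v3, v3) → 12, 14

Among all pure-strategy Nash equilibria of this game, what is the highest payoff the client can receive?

Both v1 is a pure NE (the client: 11 ≥ 7; the server: 12 ≥ 9). The client gets 11.
Both v3 is a pure NE (the client: 12 ≥ 4; the server: 14 ≥ 4). The client gets 12.
Every other cell has a profitable deviation for at least one player. Highest of {11, 12} is 12.

12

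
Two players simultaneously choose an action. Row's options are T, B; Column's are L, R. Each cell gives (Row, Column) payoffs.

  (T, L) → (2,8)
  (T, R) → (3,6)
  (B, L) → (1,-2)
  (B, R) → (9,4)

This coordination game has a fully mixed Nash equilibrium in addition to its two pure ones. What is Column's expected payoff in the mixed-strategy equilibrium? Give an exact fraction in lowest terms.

11/2

Row mixes with probability p on T, chosen so Column is indifferent: 8p + (-2)(1−p) = 6p + 4(1−p) gives p = 3/4.
Column's expected payoff is 8·3/4 + (-2)·1/4 = 11/2.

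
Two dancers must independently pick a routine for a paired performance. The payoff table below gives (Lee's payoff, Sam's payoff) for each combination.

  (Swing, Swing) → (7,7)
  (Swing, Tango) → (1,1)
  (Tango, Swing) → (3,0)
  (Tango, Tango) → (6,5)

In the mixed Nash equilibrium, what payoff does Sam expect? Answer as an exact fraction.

Lee mixes with probability p on Swing, chosen so Sam is indifferent: 7p + 0(1−p) = 1p + 5(1−p) gives p = 5/11.
Sam's expected payoff is 7·5/11 + 0·6/11 = 35/11.

35/11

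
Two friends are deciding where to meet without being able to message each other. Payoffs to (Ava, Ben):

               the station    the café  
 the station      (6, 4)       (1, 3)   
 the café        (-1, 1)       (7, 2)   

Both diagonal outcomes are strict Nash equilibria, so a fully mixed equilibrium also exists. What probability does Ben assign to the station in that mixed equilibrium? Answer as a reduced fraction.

Ben's mix q on the station must make Ava indifferent between the station and the café.
Ava's payoff from the station: 6q + 1(1−q). From the café: (-1)q + 7(1−q).
Set equal: 7q = 6(1−q) → q = 6/13.

6/13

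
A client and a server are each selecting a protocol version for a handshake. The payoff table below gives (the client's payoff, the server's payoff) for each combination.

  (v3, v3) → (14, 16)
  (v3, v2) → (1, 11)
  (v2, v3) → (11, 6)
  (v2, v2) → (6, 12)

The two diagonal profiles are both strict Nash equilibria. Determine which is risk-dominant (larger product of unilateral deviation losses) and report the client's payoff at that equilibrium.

At both v3: the client loses 14 − 11 = 3 by deviating; the server loses 16 − 11 = 5. Product = 3·5 = 15.
At both v2: the client loses 6 − 1 = 5 by deviating; the server loses 12 − 6 = 6. Product = 5·6 = 30.
30 > 15, so both v2 is risk-dominant. The client's payoff there is 6.

6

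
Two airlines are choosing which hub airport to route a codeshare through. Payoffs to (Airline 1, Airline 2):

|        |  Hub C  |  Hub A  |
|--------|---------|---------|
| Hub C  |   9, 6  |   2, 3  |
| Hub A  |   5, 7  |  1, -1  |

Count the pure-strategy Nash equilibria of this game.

Both Hub C: Airline 1 gets 9 (best alternative 5); Airline 2 gets 6 (best alternative 3). Neither deviates — NE.
Both Hub A is not a NE: Airline 1 would switch to Hub C (2 > 1).
No other cell survives both best-response checks, so there is 1 pure NE.

1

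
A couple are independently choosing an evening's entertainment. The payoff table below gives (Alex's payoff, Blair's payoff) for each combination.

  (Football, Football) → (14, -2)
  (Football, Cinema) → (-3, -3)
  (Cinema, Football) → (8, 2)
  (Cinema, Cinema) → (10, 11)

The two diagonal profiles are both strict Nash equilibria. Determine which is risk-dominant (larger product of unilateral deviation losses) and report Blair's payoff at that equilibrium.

At both Football: Alex loses 14 − 8 = 6 by deviating; Blair loses -2 − (-3) = 1. Product = 6·1 = 6.
At both Cinema: Alex loses 10 − (-3) = 13 by deviating; Blair loses 11 − 2 = 9. Product = 13·9 = 117.
117 > 6, so both Cinema is risk-dominant. Blair's payoff there is 11.

11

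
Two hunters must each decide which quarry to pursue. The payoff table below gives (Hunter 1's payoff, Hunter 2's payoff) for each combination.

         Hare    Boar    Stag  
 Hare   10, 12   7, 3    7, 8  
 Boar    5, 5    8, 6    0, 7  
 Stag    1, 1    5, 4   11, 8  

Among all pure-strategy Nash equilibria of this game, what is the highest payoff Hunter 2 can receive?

Both Hare is a pure NE (Hunter 1: 10 ≥ 5; Hunter 2: 12 ≥ 8). Hunter 2 gets 12.
Both Stag is a pure NE (Hunter 1: 11 ≥ 7; Hunter 2: 8 ≥ 4). Hunter 2 gets 8.
Every other cell has a profitable deviation for at least one player. Highest of {12, 8} is 12.

12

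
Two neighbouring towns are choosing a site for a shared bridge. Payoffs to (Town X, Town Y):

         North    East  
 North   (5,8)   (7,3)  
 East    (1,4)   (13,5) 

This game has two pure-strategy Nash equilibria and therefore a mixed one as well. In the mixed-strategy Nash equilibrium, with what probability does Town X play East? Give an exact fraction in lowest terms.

5/6

Town X's mix p on North must make Town Y indifferent between North and East.
Town Y's payoff from North: 8p + 4(1−p). From East: 3p + 5(1−p).
Set equal: 5p = 1(1−p) → p = 1/6.
Probability on East is 1 − 1/6 = 5/6.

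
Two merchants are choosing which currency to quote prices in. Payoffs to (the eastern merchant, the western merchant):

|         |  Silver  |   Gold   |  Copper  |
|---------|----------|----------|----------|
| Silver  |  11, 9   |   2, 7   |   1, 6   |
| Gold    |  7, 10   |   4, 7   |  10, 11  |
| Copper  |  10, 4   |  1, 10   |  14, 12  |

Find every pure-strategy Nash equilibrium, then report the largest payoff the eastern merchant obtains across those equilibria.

Both Silver is a pure NE (the eastern merchant: 11 ≥ 10; the western merchant: 9 ≥ 7). The eastern merchant gets 11.
Both Copper is a pure NE (the eastern merchant: 14 ≥ 10; the western merchant: 12 ≥ 10). The eastern merchant gets 14.
Every other cell has a profitable deviation for at least one player. Highest of {11, 14} is 14.

14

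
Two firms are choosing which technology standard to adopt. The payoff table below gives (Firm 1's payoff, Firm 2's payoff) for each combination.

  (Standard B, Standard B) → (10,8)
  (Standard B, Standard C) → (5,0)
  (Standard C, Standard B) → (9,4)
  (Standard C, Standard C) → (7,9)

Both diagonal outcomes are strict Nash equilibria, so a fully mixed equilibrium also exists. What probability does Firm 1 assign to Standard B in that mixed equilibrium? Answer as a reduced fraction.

5/13

Firm 1's mix p on Standard B must make Firm 2 indifferent between Standard B and Standard C.
Firm 2's payoff from Standard B: 8p + 4(1−p). From Standard C: 0p + 9(1−p).
Set equal: 8p = 5(1−p) → p = 5/13.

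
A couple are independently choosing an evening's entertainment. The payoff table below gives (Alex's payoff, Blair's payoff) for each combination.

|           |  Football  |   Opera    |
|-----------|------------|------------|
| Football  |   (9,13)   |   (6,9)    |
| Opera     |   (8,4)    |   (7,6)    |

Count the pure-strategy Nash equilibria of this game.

2

Both Football: Alex gets 9 (best alternative 8); Blair gets 13 (best alternative 9). Neither deviates — NE.
Both Opera: Alex gets 7 (best alternative 6); Blair gets 6 (best alternative 4). Neither deviates — NE.
(Opera, Football) is not a NE: Alex would switch to Football (9 > 8).
No other cell survives both best-response checks, so there are 2 pure NE.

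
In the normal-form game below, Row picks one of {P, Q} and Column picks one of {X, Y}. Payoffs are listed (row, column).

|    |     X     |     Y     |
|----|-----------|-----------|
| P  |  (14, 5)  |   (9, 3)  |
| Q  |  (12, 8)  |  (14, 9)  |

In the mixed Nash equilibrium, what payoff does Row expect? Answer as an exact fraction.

88/7

Column mixes with probability q on X, chosen so Row is indifferent: 14q + 9(1−q) = 12q + 14(1−q) gives q = 5/7.
Row's expected payoff (from either row, since indifferent) is 14·5/7 + 9·2/7 = 88/7.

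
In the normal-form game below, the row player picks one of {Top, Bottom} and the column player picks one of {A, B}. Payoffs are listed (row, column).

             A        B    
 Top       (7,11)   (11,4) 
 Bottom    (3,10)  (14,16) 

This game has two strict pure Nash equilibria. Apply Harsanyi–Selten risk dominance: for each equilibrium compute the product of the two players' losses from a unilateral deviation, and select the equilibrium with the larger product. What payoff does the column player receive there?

At (Top, A): the row player loses 7 − 3 = 4 by deviating; the column player loses 11 − 4 = 7. Product = 4·7 = 28.
At (Bottom, B): the row player loses 14 − 11 = 3 by deviating; the column player loses 16 − 10 = 6. Product = 3·6 = 18.
28 > 18, so (Top, A) is risk-dominant. The column player's payoff there is 11.

11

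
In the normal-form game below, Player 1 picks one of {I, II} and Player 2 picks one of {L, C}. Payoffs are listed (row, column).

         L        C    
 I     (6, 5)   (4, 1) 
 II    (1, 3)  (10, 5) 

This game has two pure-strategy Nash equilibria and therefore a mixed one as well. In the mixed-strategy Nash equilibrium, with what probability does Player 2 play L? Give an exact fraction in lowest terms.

6/11

Player 2's mix q on L must make Player 1 indifferent between I and II.
Player 1's payoff from I: 6q + 4(1−q). From II: 1q + 10(1−q).
Set equal: 5q = 6(1−q) → q = 6/11.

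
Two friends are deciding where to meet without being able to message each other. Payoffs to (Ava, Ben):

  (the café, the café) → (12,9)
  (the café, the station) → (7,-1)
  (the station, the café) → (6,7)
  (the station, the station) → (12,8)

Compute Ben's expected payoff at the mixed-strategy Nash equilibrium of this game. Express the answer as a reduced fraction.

Ava mixes with probability p on the café, chosen so Ben is indifferent: 9p + 7(1−p) = (-1)p + 8(1−p) gives p = 1/11.
Ben's expected payoff is 9·1/11 + 7·10/11 = 79/11.

79/11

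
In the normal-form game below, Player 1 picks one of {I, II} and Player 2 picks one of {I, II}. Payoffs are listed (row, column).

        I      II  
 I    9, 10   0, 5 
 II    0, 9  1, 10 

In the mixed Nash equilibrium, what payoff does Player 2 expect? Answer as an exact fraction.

55/6

Player 1 mixes with probability p on I, chosen so Player 2 is indifferent: 10p + 9(1−p) = 5p + 10(1−p) gives p = 1/6.
Player 2's expected payoff is 10·1/6 + 9·5/6 = 55/6.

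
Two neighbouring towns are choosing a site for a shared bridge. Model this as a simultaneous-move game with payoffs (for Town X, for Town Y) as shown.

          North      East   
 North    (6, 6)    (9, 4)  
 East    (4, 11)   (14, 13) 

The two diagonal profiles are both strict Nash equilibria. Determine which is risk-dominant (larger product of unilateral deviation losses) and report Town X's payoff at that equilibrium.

14

At both North: Town X loses 6 − 4 = 2 by deviating; Town Y loses 6 − 4 = 2. Product = 2·2 = 4.
At both East: Town X loses 14 − 9 = 5 by deviating; Town Y loses 13 − 11 = 2. Product = 5·2 = 10.
10 > 4, so both East is risk-dominant. Town X's payoff there is 14.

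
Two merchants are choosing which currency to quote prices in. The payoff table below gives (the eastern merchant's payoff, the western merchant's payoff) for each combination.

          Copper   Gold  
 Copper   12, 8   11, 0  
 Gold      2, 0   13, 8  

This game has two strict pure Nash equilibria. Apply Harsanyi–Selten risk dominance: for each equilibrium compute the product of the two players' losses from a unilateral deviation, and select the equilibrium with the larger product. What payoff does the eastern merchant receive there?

At both Copper: the eastern merchant loses 12 − 2 = 10 by deviating; the western merchant loses 8 − 0 = 8. Product = 10·8 = 80.
At both Gold: the eastern merchant loses 13 − 11 = 2 by deviating; the western merchant loses 8 − 0 = 8. Product = 2·8 = 16.
80 > 16, so both Copper is risk-dominant. The eastern merchant's payoff there is 12.

12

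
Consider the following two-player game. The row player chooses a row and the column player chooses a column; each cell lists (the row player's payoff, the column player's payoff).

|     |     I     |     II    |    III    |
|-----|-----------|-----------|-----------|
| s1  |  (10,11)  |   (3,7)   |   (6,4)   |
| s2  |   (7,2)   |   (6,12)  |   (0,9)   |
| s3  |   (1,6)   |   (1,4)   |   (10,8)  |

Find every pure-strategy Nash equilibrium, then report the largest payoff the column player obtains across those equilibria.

12

(s1, I) is a pure NE (the row player: 10 ≥ 7; the column player: 11 ≥ 7). The column player gets 11.
(s2, II) is a pure NE (the row player: 6 ≥ 3; the column player: 12 ≥ 9). The column player gets 12.
(s3, III) is a pure NE (the row player: 10 ≥ 6; the column player: 8 ≥ 6). The column player gets 8.
Every other cell has a profitable deviation for at least one player. Highest of {11, 12, 8} is 12.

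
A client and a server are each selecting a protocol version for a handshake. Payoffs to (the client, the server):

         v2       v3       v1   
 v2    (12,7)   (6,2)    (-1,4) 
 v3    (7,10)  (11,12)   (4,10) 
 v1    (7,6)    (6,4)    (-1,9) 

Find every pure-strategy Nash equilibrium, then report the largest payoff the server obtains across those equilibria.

12

Both v2 is a pure NE (the client: 12 ≥ 7; the server: 7 ≥ 4). The server gets 7.
Both v3 is a pure NE (the client: 11 ≥ 6; the server: 12 ≥ 10). The server gets 12.
Every other cell has a profitable deviation for at least one player. Highest of {7, 12} is 12.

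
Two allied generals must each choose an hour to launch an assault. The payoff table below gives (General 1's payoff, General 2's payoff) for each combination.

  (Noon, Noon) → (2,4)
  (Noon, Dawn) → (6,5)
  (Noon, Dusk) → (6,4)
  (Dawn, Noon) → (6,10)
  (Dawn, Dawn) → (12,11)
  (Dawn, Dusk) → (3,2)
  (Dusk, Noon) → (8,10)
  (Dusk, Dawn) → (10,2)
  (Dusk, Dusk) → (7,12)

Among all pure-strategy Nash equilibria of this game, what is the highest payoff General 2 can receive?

Both Dawn is a pure NE (General 1: 12 ≥ 10; General 2: 11 ≥ 10). General 2 gets 11.
Both Dusk is a pure NE (General 1: 7 ≥ 6; General 2: 12 ≥ 10). General 2 gets 12.
Every other cell has a profitable deviation for at least one player. Highest of {11, 12} is 12.

12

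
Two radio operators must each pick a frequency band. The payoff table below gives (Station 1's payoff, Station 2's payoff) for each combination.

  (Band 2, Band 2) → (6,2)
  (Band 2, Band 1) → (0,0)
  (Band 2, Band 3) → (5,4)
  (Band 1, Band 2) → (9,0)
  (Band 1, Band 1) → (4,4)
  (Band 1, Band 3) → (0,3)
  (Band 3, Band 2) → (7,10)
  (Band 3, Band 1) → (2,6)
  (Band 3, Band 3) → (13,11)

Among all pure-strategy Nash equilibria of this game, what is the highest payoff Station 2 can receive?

Both Band 1 is a pure NE (Station 1: 4 ≥ 2; Station 2: 4 ≥ 3). Station 2 gets 4.
Both Band 3 is a pure NE (Station 1: 13 ≥ 5; Station 2: 11 ≥ 10). Station 2 gets 11.
Every other cell has a profitable deviation for at least one player. Highest of {4, 11} is 11.

11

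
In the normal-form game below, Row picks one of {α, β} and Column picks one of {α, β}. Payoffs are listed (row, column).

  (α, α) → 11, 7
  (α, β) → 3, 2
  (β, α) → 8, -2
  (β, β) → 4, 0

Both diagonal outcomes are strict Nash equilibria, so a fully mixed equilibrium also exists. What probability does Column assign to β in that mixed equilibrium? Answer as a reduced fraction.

3/4

Column's mix q on α must make Row indifferent between α and β.
Row's payoff from α: 11q + 3(1−q). From β: 8q + 4(1−q).
Set equal: 3q = 1(1−q) → q = 1/4.
Probability on β is 1 − 1/4 = 3/4.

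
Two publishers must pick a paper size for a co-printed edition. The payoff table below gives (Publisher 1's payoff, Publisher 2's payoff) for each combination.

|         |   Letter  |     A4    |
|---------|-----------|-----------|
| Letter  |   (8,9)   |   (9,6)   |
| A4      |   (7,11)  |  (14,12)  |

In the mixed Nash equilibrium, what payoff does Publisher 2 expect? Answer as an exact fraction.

21/2

Publisher 1 mixes with probability p on Letter, chosen so Publisher 2 is indifferent: 9p + 11(1−p) = 6p + 12(1−p) gives p = 1/4.
Publisher 2's expected payoff is 9·1/4 + 11·3/4 = 21/2.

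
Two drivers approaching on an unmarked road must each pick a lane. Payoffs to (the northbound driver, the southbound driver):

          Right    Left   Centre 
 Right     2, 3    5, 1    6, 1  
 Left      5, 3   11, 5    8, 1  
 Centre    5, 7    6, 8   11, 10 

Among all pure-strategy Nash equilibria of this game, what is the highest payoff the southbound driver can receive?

Both Left is a pure NE (the northbound driver: 11 ≥ 6; the southbound driver: 5 ≥ 3). The southbound driver gets 5.
Both Centre is a pure NE (the northbound driver: 11 ≥ 8; the southbound driver: 10 ≥ 8). The southbound driver gets 10.
Every other cell has a profitable deviation for at least one player. Highest of {5, 10} is 10.

10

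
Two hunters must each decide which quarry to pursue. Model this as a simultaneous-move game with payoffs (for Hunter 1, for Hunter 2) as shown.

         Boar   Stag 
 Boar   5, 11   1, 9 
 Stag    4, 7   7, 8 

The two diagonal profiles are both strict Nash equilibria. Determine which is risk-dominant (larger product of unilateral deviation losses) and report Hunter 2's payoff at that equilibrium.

At both Boar: Hunter 1 loses 5 − 4 = 1 by deviating; Hunter 2 loses 11 − 9 = 2. Product = 1·2 = 2.
At both Stag: Hunter 1 loses 7 − 1 = 6 by deviating; Hunter 2 loses 8 − 7 = 1. Product = 6·1 = 6.
6 > 2, so both Stag is risk-dominant. Hunter 2's payoff there is 8.

8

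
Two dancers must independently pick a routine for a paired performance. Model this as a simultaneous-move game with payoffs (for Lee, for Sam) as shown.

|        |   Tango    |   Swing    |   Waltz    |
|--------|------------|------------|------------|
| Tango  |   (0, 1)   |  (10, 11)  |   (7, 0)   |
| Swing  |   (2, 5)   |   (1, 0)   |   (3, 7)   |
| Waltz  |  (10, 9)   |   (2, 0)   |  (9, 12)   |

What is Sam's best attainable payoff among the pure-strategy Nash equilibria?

(Tango, Swing) is a pure NE (Lee: 10 ≥ 2; Sam: 11 ≥ 1). Sam gets 11.
Both Waltz is a pure NE (Lee: 9 ≥ 7; Sam: 12 ≥ 9). Sam gets 12.
Every other cell has a profitable deviation for at least one player. Highest of {11, 12} is 12.

12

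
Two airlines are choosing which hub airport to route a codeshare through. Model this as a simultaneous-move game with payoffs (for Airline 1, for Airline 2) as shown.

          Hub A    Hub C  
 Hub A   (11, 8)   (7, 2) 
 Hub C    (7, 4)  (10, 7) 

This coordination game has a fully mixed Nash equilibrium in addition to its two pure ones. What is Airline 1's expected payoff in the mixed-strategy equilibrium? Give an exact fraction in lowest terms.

Airline 2 mixes with probability q on Hub A, chosen so Airline 1 is indifferent: 11q + 7(1−q) = 7q + 10(1−q) gives q = 3/7.
Airline 1's expected payoff (from either row, since indifferent) is 11·3/7 + 7·4/7 = 61/7.

61/7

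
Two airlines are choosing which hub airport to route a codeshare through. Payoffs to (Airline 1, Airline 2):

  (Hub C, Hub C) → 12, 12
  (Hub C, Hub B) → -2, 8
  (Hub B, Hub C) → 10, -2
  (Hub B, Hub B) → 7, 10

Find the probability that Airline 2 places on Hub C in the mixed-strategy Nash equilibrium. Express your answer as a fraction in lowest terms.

9/11

Airline 2's mix q on Hub C must make Airline 1 indifferent between Hub C and Hub B.
Airline 1's payoff from Hub C: 12q + (-2)(1−q). From Hub B: 10q + 7(1−q).
Set equal: 2q = 9(1−q) → q = 9/11.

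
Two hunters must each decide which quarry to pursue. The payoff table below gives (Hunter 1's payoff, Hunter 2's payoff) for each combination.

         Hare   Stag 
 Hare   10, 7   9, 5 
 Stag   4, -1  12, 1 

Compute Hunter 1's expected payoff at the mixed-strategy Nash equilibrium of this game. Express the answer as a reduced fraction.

28/3

Hunter 2 mixes with probability q on Hare, chosen so Hunter 1 is indifferent: 10q + 9(1−q) = 4q + 12(1−q) gives q = 1/3.
Hunter 1's expected payoff (from either row, since indifferent) is 10·1/3 + 9·2/3 = 28/3.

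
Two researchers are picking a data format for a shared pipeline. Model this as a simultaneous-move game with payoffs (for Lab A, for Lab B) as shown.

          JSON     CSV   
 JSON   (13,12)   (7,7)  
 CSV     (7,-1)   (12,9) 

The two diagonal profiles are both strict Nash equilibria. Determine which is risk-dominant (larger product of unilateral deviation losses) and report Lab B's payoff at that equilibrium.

9

At both JSON: Lab A loses 13 − 7 = 6 by deviating; Lab B loses 12 − 7 = 5. Product = 6·5 = 30.
At both CSV: Lab A loses 12 − 7 = 5 by deviating; Lab B loses 9 − (-1) = 10. Product = 5·10 = 50.
50 > 30, so both CSV is risk-dominant. Lab B's payoff there is 9.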